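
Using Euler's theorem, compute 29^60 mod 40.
By Euler: 29^{16} ≡ 1 (mod 40) since gcd(29, 40) = 1. 60 = 3×16 + 12. So 29^{60} ≡ 29^{12} ≡ 1 (mod 40)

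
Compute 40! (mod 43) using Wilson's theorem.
(42)! = (40)! × (41) × (42) ≡ -1 (mod 43). So (40)! ≡ -1 × [(42)(41)]^(-1) ≡ 21 (mod 43)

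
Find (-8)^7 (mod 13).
By repeated squaring (mod 13): (-8)^{1}≡5, (-8)^{2}≡12, (-8)^{4}≡1. Then (-8)^{7} = (-8)^{4+2+1} ≡ 1 × 12 × 5 ≡ 8 (mod 13)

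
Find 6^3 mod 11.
6^{3} = 216 ≡ 7 mod 11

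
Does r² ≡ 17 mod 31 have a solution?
By Euler's criterion: 17^{15} ≡ 30 mod 31. Since this equals -1 (≡ 30), 17 is not a QR.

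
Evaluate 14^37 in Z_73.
By repeated squaring mod 73: 14^{1}≡14, 14^{2}≡50, 14^{4}≡18, 14^{8}≡32, 14^{16}≡2, 14^{32}≡4. Then 14^{37} = 14^{32+4+1} ≡ 4 × 18 × 14 ≡ 59 mod 73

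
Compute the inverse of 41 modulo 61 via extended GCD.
Extended GCD: 41(3) + 61(-2) = 1. So 41^(-1) ≡ 3 (mod 61). Verify: 41 × 3 = 123 ≡ 1 (mod 61)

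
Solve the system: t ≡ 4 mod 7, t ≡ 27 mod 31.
M = 7 × 31 = 217. M₁ = 31, y₁ ≡ 5 mod 7. M₂ = 7, y₂ ≡ 9 mod 31. t = 4×31×5 + 27×7×9 ≡ 151 mod 217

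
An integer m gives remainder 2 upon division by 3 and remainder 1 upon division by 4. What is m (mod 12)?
M = 3 × 4 = 12. M₁ = 4, y₁ ≡ 1 (mod 3). M₂ = 3, y₂ ≡ 3 (mod 4). m = 2×4×1 + 1×3×3 ≡ 5 (mod 12)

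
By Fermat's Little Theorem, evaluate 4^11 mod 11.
By Fermat: 4^{10} ≡ 1 mod 11. So 4^{11} = 4^{10} · 4^{1} ≡ 4^{1} ≡ 4 mod 11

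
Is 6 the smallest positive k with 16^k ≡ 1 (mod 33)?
Powers of 16 mod 33: 16^1≡16, 16^2≡25, 16^3≡4, 16^4≡31, 16^5≡1. Already 16^5≡1, so the order is 5 < 6. No, the actual order is 5.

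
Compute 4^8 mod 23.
By repeated squaring (mod 23): 4^{1}≡4, 4^{2}≡16, 4^{4}≡3, 4^{8}≡9. So 4^{8} ≡ 9 (mod 23)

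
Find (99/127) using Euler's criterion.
(99/127) = 99^{63} mod 127 = 1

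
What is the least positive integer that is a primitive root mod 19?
g = 2. Powers: [2, 4, 8, 16, 13, 7, 14, 9, 18, ...] generates all 18 non-zero residues.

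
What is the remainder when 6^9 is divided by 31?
By repeated squaring (mod 31): 6^{1}≡6, 6^{2}≡5, 6^{4}≡25, 6^{8}≡5. Then 6^{9} = 6^{8+1} ≡ 5 × 6 ≡ 30 (mod 31)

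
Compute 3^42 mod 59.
By repeated squaring (mod 59): 3^{1}≡3, 3^{2}≡9, 3^{4}≡22, 3^{8}≡12, 3^{16}≡26, 3^{32}≡27. Then 3^{42} = 3^{32+8+2} ≡ 27 × 12 × 9 ≡ 25 (mod 59)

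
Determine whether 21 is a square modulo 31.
By Euler's criterion: 21^{15} ≡ 30 (mod 31). Since this equals -1 (≡ 30), 21 is not a QR.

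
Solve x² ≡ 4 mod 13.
The square roots of 4 mod 13 are 11 and 2. Verify: 11² = 121 ≡ 4 mod 13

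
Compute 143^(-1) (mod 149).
Since 149 is prime, by Fermat 143^(-1) ≡ 143^{147} ≡ 124 (mod 149). Verify: 143 × 124 = 17732 ≡ 1 (mod 149)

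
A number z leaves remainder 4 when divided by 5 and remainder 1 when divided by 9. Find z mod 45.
M = 5 × 9 = 45. M₁ = 9, y₁ ≡ 4 mod 5. M₂ = 5, y₂ ≡ 2 mod 9. z = 4×9×4 + 1×5×2 ≡ 19 mod 45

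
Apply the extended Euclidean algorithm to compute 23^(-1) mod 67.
Extended GCD: 23(-32) + 67(11) = 1. So 23^(-1) ≡ -32 ≡ 35 mod 67. Verify: 23 × 35 = 805 ≡ 1 mod 67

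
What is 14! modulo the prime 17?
(16)! = (14)! × (15) × (16) ≡ -1 mod 17. So (14)! ≡ -1 × [(16)(15)]^(-1) ≡ 8 mod 17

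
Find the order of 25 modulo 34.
Powers of 25 mod 34: 25^1≡25, 25^2≡13, 25^3≡19, 25^4≡33, 25^5≡9, 25^6≡21, 25^7≡15, 25^8≡1. So the order of 25 is 8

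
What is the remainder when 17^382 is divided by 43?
Using Fermat: 17^{42} ≡ 1 (mod 43). 382 ≡ 4 (mod 42). So 17^{382} ≡ 17^{4} ≡ 15 (mod 43)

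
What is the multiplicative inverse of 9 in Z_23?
Since 23 is prime, by Fermat 9^(-1) ≡ 9^{21} ≡ 18 (mod 23). Verify: 9 × 18 = 162 ≡ 1 (mod 23)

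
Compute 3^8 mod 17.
By repeated squaring (mod 17): 3^{1}≡3, 3^{2}≡9, 3^{4}≡13, 3^{8}≡16. So 3^{8} ≡ 16 (mod 17)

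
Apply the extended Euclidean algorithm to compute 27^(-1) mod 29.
Extended GCD: 27(14) + 29(-13) = 1. So 27^(-1) ≡ 14 mod 29. Verify: 27 × 14 = 378 ≡ 1 mod 29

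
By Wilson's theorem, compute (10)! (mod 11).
By Wilson's theorem, (10)! ≡ -1 ≡ 10 (mod 11)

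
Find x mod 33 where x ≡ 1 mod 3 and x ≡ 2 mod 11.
M = 3 × 11 = 33. M₁ = 11, y₁ ≡ 2 mod 3. M₂ = 3, y₂ ≡ 4 mod 11. x = 1×11×2 + 2×3×4 ≡ 13 mod 33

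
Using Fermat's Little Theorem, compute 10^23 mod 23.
By Fermat: 10^{22} ≡ 1 (mod 23). So 10^{23} = 10^{22} · 10^{1} ≡ 10^{1} ≡ 10 (mod 23)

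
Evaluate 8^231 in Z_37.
Using Fermat: 8^{36} ≡ 1 (mod 37). 231 ≡ 15 (mod 36). So 8^{231} ≡ 8^{15} ≡ 31 (mod 37)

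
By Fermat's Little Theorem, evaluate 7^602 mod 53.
By Fermat: 7^{52} ≡ 1 (mod 53). 602 ≡ 30 (mod 52). So 7^{602} ≡ 7^{30} ≡ 16 (mod 53)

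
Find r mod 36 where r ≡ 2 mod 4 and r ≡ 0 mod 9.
M = 4 × 9 = 36. M₁ = 9, y₁ ≡ 1 mod 4. M₂ = 4, y₂ ≡ 7 mod 9. r = 2×9×1 + 0×4×7 ≡ 18 mod 36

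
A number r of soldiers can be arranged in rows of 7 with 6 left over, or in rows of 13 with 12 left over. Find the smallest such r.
M = 7 × 13 = 91. M₁ = 13, y₁ ≡ 6 mod 7. M₂ = 7, y₂ ≡ 2 mod 13. r = 6×13×6 + 12×7×2 ≡ 90 mod 91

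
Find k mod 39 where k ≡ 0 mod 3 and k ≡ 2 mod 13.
M = 3 × 13 = 39. M₁ = 13, y₁ ≡ 1 mod 3. M₂ = 3, y₂ ≡ 9 mod 13. k = 0×13×1 + 2×3×9 ≡ 15 mod 39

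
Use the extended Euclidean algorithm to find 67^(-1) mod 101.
Extended GCD: 67(-3) + 101(2) = 1. So 67^(-1) ≡ -3 ≡ 98 mod 101. Verify: 67 × 98 = 6566 ≡ 1 mod 101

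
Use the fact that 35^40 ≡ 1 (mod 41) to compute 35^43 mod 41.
By Fermat: 35^{40} ≡ 1 (mod 41). So 35^{43} = 35^{40} · 35^{3} ≡ 35^{3} ≡ 30 (mod 41)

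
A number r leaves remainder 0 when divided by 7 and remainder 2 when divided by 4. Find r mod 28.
M = 7 × 4 = 28. M₁ = 4, y₁ ≡ 2 mod 7. M₂ = 7, y₂ ≡ 3 mod 4. r = 0×4×2 + 2×7×3 ≡ 14 mod 28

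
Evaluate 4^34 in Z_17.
Using Fermat: 4^{16} ≡ 1 mod 17. 34 ≡ 2 mod 16. So 4^{34} ≡ 4^{2} ≡ 16 mod 17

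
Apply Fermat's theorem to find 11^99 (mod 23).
By Fermat: 11^{22} ≡ 1 (mod 23). 99 = 4×22 + 11. So 11^{99} ≡ 11^{11} ≡ 22 (mod 23)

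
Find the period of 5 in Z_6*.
Powers of 5 mod 6: 5^1≡5, 5^2≡1. Order = 2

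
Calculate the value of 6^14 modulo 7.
Using Fermat: 6^{6} ≡ 1 mod 7. 14 ≡ 2 mod 6. So 6^{14} ≡ 6^{2} ≡ 1 mod 7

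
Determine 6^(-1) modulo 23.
Since 23 is prime, by Fermat 6^(-1) ≡ 6^{21} ≡ 4 mod 23. Verify: 6 × 4 = 24 ≡ 1 mod 23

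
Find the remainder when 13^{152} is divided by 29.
By Fermat: 13^{28} ≡ 1 mod 29. 152 = 5×28 + 12. So 13^{152} ≡ 13^{12} ≡ 23 mod 29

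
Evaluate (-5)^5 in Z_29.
By repeated squaring mod 29: (-5)^{1}≡24, (-5)^{2}≡25, (-5)^{4}≡16. Then (-5)^{5} = (-5)^{4+1} ≡ 16 × 24 ≡ 7 mod 29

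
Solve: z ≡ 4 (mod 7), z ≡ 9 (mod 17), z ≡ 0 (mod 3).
M = 7 × 17 × 3 = 357. M₁ = 51, y₁ ≡ 4 (mod 7). M₂ = 21, y₂ ≡ 13 (mod 17). M₃ = 119, y₃ ≡ 2 (mod 3). z = 4×51×4 + 9×21×13 + 0×119×2 ≡ 60 (mod 357)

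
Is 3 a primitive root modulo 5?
ord_5(3) divides 4. For each prime q|4: 3^{2}≡4, none ≡ 1. So 3 has order 4 and is a primitive root mod 5.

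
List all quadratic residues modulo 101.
Squares in Z_101*: {1, 4, 5, 6, 9, 13, 14, 16, 17, 19, 20, 21, 22, 23, 24, 25, 30, 31, 33, 36, 37, 43, 45, 47, 49, 52, 54, 56, 58, 64, 65, 68, 70, 71, 76, 77, 78, 79, 80, 81, 82, 84, 85, 87, 88, 92, 95, 96, 97, 100}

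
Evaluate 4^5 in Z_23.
By repeated squaring mod 23: 4^{1}≡4, 4^{2}≡16, 4^{4}≡3. Then 4^{5} = 4^{4+1} ≡ 3 × 4 ≡ 12 mod 23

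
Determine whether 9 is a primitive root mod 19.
9^{9} ≡ 1 (mod 19) and 9 < 18, so ord_19(9) = 9 ≠ 18 and 9 is not a primitive root.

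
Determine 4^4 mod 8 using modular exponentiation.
4^{4} = 256 ≡ 0 mod 8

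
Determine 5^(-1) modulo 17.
Since 17 is prime, by Fermat 5^(-1) ≡ 5^{15} ≡ 7 (mod 17). Verify: 5 × 7 = 35 ≡ 1 (mod 17)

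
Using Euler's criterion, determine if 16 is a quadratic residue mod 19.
By Euler's criterion: 16^{9} ≡ 1 (mod 19). Since this equals 1, 16 is a QR.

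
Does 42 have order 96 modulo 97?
42^{32} ≡ 1 mod 97 and 32 < 96, so ord_97(42) = 32 ≠ 96 and 42 is not a primitive root.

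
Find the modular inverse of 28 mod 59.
Since 59 is prime, by Fermat 28^(-1) ≡ 28^{57} ≡ 19 mod 59. Verify: 28 × 19 = 532 ≡ 1 mod 59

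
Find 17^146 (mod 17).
By repeated squaring (mod 17): 17^{1}≡0, 17^{2}≡0, 17^{4}≡0, 17^{8}≡0, 17^{16}≡0, 17^{32}≡0, 17^{64}≡0, 17^{128}≡0. Then 17^{146} = 17^{128+16+2} ≡ 0 × 0 × 0 ≡ 0 (mod 17)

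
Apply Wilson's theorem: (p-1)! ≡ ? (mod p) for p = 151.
By Wilson's theorem, (150)! ≡ -1 ≡ 150 mod 151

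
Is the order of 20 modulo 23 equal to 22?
Powers of 20 mod 23: 20^1≡20, 20^2≡9, 20^3≡19, 20^4≡12, 20^5≡10, 20^6≡16, 20^7≡21, 20^8≡6, 20^9≡5, 20^10≡8, 20^11≡22, 20^12≡3, 20^13≡14, 20^14≡4, 20^15≡11, 20^16≡13, 20^17≡7, 20^18≡2, 20^19≡17, 20^20≡18, 20^21≡15, 20^22≡1. First k with 20^k≡1 is k=22. Yes, ord_23(20) = 22.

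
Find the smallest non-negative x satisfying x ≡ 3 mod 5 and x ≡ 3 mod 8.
M = 5 × 8 = 40. M₁ = 8, y₁ ≡ 2 mod 5. M₂ = 5, y₂ ≡ 5 mod 8. x = 3×8×2 + 3×5×5 ≡ 3 mod 40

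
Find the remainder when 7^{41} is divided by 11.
By Fermat: 7^{10} ≡ 1 mod 11. 41 = 4×10 + 1. So 7^{41} ≡ 7^{1} ≡ 7 mod 11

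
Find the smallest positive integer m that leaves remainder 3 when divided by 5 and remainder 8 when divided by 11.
M = 5 × 11 = 55. M₁ = 11, y₁ ≡ 1 mod 5. M₂ = 5, y₂ ≡ 9 mod 11. m = 3×11×1 + 8×5×9 ≡ 8 mod 55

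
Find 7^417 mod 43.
Using Fermat: 7^{42} ≡ 1 mod 43. 417 ≡ 39 mod 42. So 7^{417} ≡ 7^{39} ≡ 42 mod 43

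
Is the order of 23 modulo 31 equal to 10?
Powers of 23 mod 31: 23^1≡23, 23^2≡2, 23^3≡15, 23^4≡4, 23^5≡30, 23^6≡8, 23^7≡29, 23^8≡16, 23^9≡27, 23^10≡1. First k with 23^k≡1 is k=10. Yes, ord_31(23) = 10.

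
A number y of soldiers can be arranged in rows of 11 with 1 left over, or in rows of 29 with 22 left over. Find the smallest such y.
M = 11 × 29 = 319. M₁ = 29, y₁ ≡ 8 mod 11. M₂ = 11, y₂ ≡ 8 mod 29. y = 1×29×8 + 22×11×8 ≡ 254 mod 319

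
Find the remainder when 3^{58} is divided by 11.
By Fermat: 3^{10} ≡ 1 mod 11. 58 = 5×10 + 8. So 3^{58} ≡ 3^{8} ≡ 5 mod 11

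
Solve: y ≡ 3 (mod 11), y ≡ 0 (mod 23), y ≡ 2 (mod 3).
M = 11 × 23 × 3 = 759. M₁ = 69, y₁ ≡ 4 (mod 11). M₂ = 33, y₂ ≡ 7 (mod 23). M₃ = 253, y₃ ≡ 1 (mod 3). y = 3×69×4 + 0×33×7 + 2×253×1 ≡ 575 (mod 759)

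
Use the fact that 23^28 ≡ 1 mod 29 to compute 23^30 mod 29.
By Fermat: 23^{28} ≡ 1 mod 29. So 23^{30} = 23^{28} · 23^{2} ≡ 23^{2} ≡ 7 mod 29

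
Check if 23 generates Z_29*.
23^{7} ≡ 1 (mod 29) and 7 < 28, so ord_29(23) = 7 ≠ 28 and 23 is not a primitive root.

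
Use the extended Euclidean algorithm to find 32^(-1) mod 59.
Extended GCD: 32(24) + 59(-13) = 1. So 32^(-1) ≡ 24 (mod 59). Verify: 32 × 24 = 768 ≡ 1 (mod 59)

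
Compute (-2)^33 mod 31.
Using Fermat: (-2)^{30} ≡ 1 mod 31. 33 ≡ 3 mod 30. So (-2)^{33} ≡ (-2)^{3} ≡ 23 mod 31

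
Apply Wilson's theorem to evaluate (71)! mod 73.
(72)! = (71)! × (72) ≡ -1 (mod 73). So (71)! ≡ -1 × (72)^(-1) ≡ (-1)×(-1) = 1 (mod 73)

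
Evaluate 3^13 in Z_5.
Using Fermat: 3^{4} ≡ 1 mod 5. 13 ≡ 1 mod 4. So 3^{13} ≡ 3^{1} ≡ 3 mod 5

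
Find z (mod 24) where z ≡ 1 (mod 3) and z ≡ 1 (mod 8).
M = 3 × 8 = 24. M₁ = 8, y₁ ≡ 2 (mod 3). M₂ = 3, y₂ ≡ 3 (mod 8). z = 1×8×2 + 1×3×3 ≡ 1 (mod 24)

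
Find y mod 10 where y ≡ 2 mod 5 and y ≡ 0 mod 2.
M = 5 × 2 = 10. M₁ = 2, y₁ ≡ 3 mod 5. M₂ = 5, y₂ ≡ 1 mod 2. y = 2×2×3 + 0×5×1 ≡ 2 mod 10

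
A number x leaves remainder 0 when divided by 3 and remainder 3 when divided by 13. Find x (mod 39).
M = 3 × 13 = 39. M₁ = 13, y₁ ≡ 1 (mod 3). M₂ = 3, y₂ ≡ 9 (mod 13). x = 0×13×1 + 3×3×9 ≡ 3 (mod 39)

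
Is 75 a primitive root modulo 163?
ord_163(75) divides 162. For each prime q|162: 75^{81}≡162, 75^{54}≡58, none ≡ 1. So 75 has order 162 and is a primitive root mod 163.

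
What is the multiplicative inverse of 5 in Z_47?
Since 47 is prime, by Fermat 5^(-1) ≡ 5^{45} ≡ 19 (mod 47). Verify: 5 × 19 = 95 ≡ 1 (mod 47)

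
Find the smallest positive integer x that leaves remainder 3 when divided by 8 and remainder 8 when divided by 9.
M = 8 × 9 = 72. M₁ = 9, y₁ ≡ 1 mod 8. M₂ = 8, y₂ ≡ 8 mod 9. x = 3×9×1 + 8×8×8 ≡ 35 mod 72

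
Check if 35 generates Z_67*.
35^{33} ≡ 1 (mod 67) and 33 < 66, so ord_67(35) = 33 ≠ 66 and 35 is not a primitive root.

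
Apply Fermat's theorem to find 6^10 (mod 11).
By Fermat's Little Theorem, 6^{10} ≡ 1 (mod 11) since 11 is prime and gcd(6, 11) = 1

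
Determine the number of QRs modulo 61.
Exactly half the non-zero residues mod a prime are QRs: (61-1)/2 = 30.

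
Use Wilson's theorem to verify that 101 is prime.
(100)! mod 101 = 100. Since this equals -1 (mod 101), Wilson confirms 101 is prime.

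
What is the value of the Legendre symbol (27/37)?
(27/37) = 27^{18} mod 37 = 1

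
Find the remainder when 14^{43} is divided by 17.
By Fermat: 14^{16} ≡ 1 mod 17. 43 = 2×16 + 11. So 14^{43} ≡ 14^{11} ≡ 10 mod 17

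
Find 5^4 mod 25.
5^{4} = 625 ≡ 0 mod 25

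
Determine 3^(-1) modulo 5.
Since 5 is prime, by Fermat 3^(-1) ≡ 3^{3} ≡ 2 (mod 5). Verify: 3 × 2 = 6 ≡ 1 (mod 5)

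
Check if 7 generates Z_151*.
ord_151(7) divides 150. For each prime q|150: 7^{75}≡150, 7^{50}≡32, 7^{30}≡8, none ≡ 1. So 7 has order 150 and is a primitive root mod 151.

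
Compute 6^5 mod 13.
By repeated squaring mod 13: 6^{1}≡6, 6^{2}≡10, 6^{4}≡9. Then 6^{5} = 6^{4+1} ≡ 9 × 6 ≡ 2 mod 13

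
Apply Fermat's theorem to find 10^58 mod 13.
By Fermat: 10^{12} ≡ 1 mod 13. 58 = 4×12 + 10. So 10^{58} ≡ 10^{10} ≡ 3 mod 13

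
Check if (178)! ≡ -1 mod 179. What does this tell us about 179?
(178)! mod 179 = 178. Since this equals -1 mod 179, Wilson confirms 179 is prime.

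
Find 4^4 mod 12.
4^{4} = 256 ≡ 4 mod 12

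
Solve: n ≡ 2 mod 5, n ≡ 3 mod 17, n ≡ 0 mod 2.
M = 5 × 17 × 2 = 170. M₁ = 34, y₁ ≡ 4 mod 5. M₂ = 10, y₂ ≡ 12 mod 17. M₃ = 85, y₃ ≡ 1 mod 2. n = 2×34×4 + 3×10×12 + 0×85×1 ≡ 122 mod 170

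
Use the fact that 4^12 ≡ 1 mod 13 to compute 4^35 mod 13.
By Fermat: 4^{12} ≡ 1 mod 13. 35 = 2×12 + 11. So 4^{35} ≡ 4^{11} ≡ 10 mod 13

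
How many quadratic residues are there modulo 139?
The squaring map on Z_139* is 2-to-1, so there are (138)/2 = 69 QRs.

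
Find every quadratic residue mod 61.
Squares in Z_61*: {1, 3, 4, 5, 9, 12, 13, 14, 15, 16, 19, 20, 22, 25, 27, 34, 36, 39, 41, 42, 45, 46, 47, 48, 49, 52, 56, 57, 58, 60}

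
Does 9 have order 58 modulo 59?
9^{29} ≡ 1 (mod 59) and 29 < 58, so ord_59(9) = 29 ≠ 58 and 9 is not a primitive root.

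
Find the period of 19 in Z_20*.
Powers of 19 mod 20: 19^1≡19, 19^2≡1. Order = 2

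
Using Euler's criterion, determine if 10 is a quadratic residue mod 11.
By Euler's criterion: 10^{5} ≡ 10 (mod 11). Since this equals -1 (≡ 10), 10 is not a QR.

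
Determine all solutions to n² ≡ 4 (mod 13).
The square roots of 4 mod 13 are 11 and 2. Verify: 11² = 121 ≡ 4 (mod 13)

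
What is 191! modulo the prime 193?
(192)! = (191)! × (192) ≡ -1 mod 193. So (191)! ≡ -1 × (192)^(-1) ≡ (-1)×(-1) = 1 mod 193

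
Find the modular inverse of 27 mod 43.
Since 43 is prime, by Fermat 27^(-1) ≡ 27^{41} ≡ 8 mod 43. Verify: 27 × 8 = 216 ≡ 1 mod 43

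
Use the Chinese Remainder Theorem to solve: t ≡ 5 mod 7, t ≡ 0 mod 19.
M = 7 × 19 = 133. M₁ = 19, y₁ ≡ 3 mod 7. M₂ = 7, y₂ ≡ 11 mod 19. t = 5×19×3 + 0×7×11 ≡ 19 mod 133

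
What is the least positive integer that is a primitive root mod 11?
g = 2. Powers: [2, 4, 8, 5, 10, 9, 7, 3, 6, 1] generates all 10 non-zero residues.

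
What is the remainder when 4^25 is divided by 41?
By repeated squaring (mod 41): 4^{1}≡4, 4^{2}≡16, 4^{4}≡10, 4^{8}≡18, 4^{16}≡37. Then 4^{25} = 4^{16+8+1} ≡ 37 × 18 × 4 ≡ 40 (mod 41)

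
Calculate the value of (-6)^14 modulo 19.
By repeated squaring (mod 19): (-6)^{1}≡13, (-6)^{2}≡17, (-6)^{4}≡4, (-6)^{8}≡16. Then (-6)^{14} = (-6)^{8+4+2} ≡ 16 × 4 × 17 ≡ 5 (mod 19)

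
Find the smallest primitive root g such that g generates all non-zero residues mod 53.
g = 2. Powers: [2, 4, 8, 16, 32, 11, 22, 44, 35, 17, ...] generates all 52 non-zero residues.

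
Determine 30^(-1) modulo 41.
Since 41 is prime, by Fermat 30^(-1) ≡ 30^{39} ≡ 26 (mod 41). Verify: 30 × 26 = 780 ≡ 1 (mod 41)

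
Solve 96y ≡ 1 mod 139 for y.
Since 139 is prime, by Fermat 96^(-1) ≡ 96^{137} ≡ 42 mod 139. Verify: 96 × 42 = 4032 ≡ 1 mod 139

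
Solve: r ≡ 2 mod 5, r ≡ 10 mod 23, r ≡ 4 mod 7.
M = 5 × 23 × 7 = 805. M₁ = 161, y₁ ≡ 1 mod 5. M₂ = 35, y₂ ≡ 2 mod 23. M₃ = 115, y₃ ≡ 5 mod 7. r = 2×161×1 + 10×35×2 + 4×115×5 ≡ 102 mod 805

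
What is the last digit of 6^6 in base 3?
By repeated squaring (mod 3): 6^{1}≡0, 6^{2}≡0, 6^{4}≡0. Then 6^{6} = 6^{4+2} ≡ 0 × 0 ≡ 0 (mod 3)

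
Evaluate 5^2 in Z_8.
5^{2} = 25 ≡ 1 (mod 8)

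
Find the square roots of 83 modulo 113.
The square roots of 83 mod 113 are 99 and 14. Verify: 99² = 9801 ≡ 83 mod 113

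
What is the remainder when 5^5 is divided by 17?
By repeated squaring (mod 17): 5^{1}≡5, 5^{2}≡8, 5^{4}≡13. Then 5^{5} = 5^{4+1} ≡ 13 × 5 ≡ 14 (mod 17)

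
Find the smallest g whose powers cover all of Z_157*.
g = 5. Powers: [5, 25, 125, 154, 142, 82, ...] generates all 156 non-zero residues.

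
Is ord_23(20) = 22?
Powers of 20 mod 23: 20^1≡20, 20^2≡9, 20^3≡19, 20^4≡12, 20^5≡10, 20^6≡16, 20^7≡21, 20^8≡6, 20^9≡5, 20^10≡8, 20^11≡22, 20^12≡3, 20^13≡14, 20^14≡4, 20^15≡11, 20^16≡13, 20^17≡7, 20^18≡2, 20^19≡17, 20^20≡18, 20^21≡15, 20^22≡1. First k with 20^k≡1 is k=22. Yes, ord_23(20) = 22.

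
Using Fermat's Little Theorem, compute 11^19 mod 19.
By Fermat: 11^{18} ≡ 1 (mod 19). So 11^{19} = 11^{18} · 11^{1} ≡ 11^{1} ≡ 11 (mod 19)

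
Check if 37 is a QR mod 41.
By Euler's criterion: 37^{20} ≡ 1 (mod 41). Since this equals 1, 37 is a QR.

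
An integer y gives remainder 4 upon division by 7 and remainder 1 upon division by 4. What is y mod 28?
M = 7 × 4 = 28. M₁ = 4, y₁ ≡ 2 mod 7. M₂ = 7, y₂ ≡ 3 mod 4. y = 4×4×2 + 1×7×3 ≡ 25 mod 28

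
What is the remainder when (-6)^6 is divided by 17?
By repeated squaring (mod 17): (-6)^{1}≡11, (-6)^{2}≡2, (-6)^{4}≡4. Then (-6)^{6} = (-6)^{4+2} ≡ 4 × 2 ≡ 8 (mod 17)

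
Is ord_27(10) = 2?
Powers of 10 mod 27: 10^1≡10, 10^2≡19, 10^3≡1. 10^2≡19≢1, so ord ≠ 2. No, the actual order is 3.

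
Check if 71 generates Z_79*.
71^{26} ≡ 1 mod 79 and 26 < 78, so ord_79(71) = 26 ≠ 78 and 71 is not a primitive root.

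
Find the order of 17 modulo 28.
Powers of 17 mod 28: 17^1≡17, 17^2≡9, 17^3≡13, 17^4≡25, 17^5≡5, 17^6≡1. ord_28(17) = 6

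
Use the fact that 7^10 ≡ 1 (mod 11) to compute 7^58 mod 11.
By Fermat: 7^{10} ≡ 1 (mod 11). 58 = 5×10 + 8. So 7^{58} ≡ 7^{8} ≡ 9 (mod 11)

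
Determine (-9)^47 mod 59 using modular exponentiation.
By repeated squaring (mod 59): (-9)^{1}≡50, (-9)^{2}≡22, (-9)^{4}≡12, (-9)^{8}≡26, (-9)^{16}≡27, (-9)^{32}≡21. Then (-9)^{47} = (-9)^{32+8+4+2+1} ≡ 21 × 26 × 12 × 22 × 50 ≡ 55 (mod 59)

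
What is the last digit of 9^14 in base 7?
Using Fermat: 9^{6} ≡ 1 mod 7. 14 ≡ 2 mod 6. So 9^{14} ≡ 9^{2} ≡ 4 mod 7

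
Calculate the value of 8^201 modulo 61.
Using Fermat: 8^{60} ≡ 1 (mod 61). 201 ≡ 21 (mod 60). So 8^{201} ≡ 8^{21} ≡ 8 (mod 61)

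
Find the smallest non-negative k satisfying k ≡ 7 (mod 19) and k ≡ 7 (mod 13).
M = 19 × 13 = 247. M₁ = 13, y₁ ≡ 3 (mod 19). M₂ = 19, y₂ ≡ 11 (mod 13). k = 7×13×3 + 7×19×11 ≡ 7 (mod 247)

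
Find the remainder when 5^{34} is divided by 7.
By Fermat: 5^{6} ≡ 1 mod 7. 34 = 5×6 + 4. So 5^{34} ≡ 5^{4} ≡ 2 mod 7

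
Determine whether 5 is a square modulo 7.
By Euler's criterion: 5^{3} ≡ 6 mod 7. Since this equals -1 (≡ 6), 5 is not a QR.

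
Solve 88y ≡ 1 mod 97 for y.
Since 97 is prime, by Fermat 88^(-1) ≡ 88^{95} ≡ 43 mod 97. Verify: 88 × 43 = 3784 ≡ 1 mod 97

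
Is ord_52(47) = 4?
Powers of 47 mod 52: 47^1≡47, 47^2≡25, 47^3≡31, 47^4≡1. First k with 47^k≡1 is k=4. Yes, ord_52(47) = 4.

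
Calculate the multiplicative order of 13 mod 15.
Powers of 13 mod 15: 13^1≡13, 13^2≡4, 13^3≡7, 13^4≡1. Order = 4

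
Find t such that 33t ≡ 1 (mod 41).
Since 41 is prime, by Fermat 33^(-1) ≡ 33^{39} ≡ 5 (mod 41). Verify: 33 × 5 = 165 ≡ 1 (mod 41)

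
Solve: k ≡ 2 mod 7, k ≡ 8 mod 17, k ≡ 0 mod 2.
M = 7 × 17 × 2 = 238. M₁ = 34, y₁ ≡ 6 mod 7. M₂ = 14, y₂ ≡ 11 mod 17. M₃ = 119, y₃ ≡ 1 mod 2. k = 2×34×6 + 8×14×11 + 0×119×1 ≡ 212 mod 238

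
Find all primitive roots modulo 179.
There are φ(178) = 88 primitive roots mod 179: {2, 6, 7, 8, 10, 11, 18, 21, 23, 24, 26, 28, 30, 32, 33, 34, 35, 37, 38, 40, 41, 44, 50, 53, 54, 55, 58, 62, 63, 69, 71, 72, 73, 78, 79, 84, 86, 90, 91, 92, 94, 96, 97, 98, 99, 102, 103, 104, 105, 109, 111, 112, 113, 114, 115, 118, 119, 120, 122, 123, 127, 128, 130, 131, 132, 133, 134, 136, 137, 140, 143, 148, 150, 152, 154, 157, 159, 160, 162, 163, 164, 165, 166, 167, 170, 174, 175, 176}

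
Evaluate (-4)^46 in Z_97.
By repeated squaring mod 97: (-4)^{1}≡93, (-4)^{2}≡16, (-4)^{4}≡62, (-4)^{8}≡61, (-4)^{16}≡35, (-4)^{32}≡61. Then (-4)^{46} = (-4)^{32+8+4+2} ≡ 61 × 61 × 62 × 16 ≡ 91 mod 97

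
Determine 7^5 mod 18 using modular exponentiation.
By repeated squaring (mod 18): 7^{1}≡7, 7^{2}≡13, 7^{4}≡7. Then 7^{5} = 7^{4+1} ≡ 7 × 7 ≡ 13 (mod 18)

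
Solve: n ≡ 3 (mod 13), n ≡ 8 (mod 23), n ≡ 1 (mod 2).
M = 13 × 23 × 2 = 598. M₁ = 46, y₁ ≡ 2 (mod 13). M₂ = 26, y₂ ≡ 8 (mod 23). M₃ = 299, y₃ ≡ 1 (mod 2). n = 3×46×2 + 8×26×8 + 1×299×1 ≡ 445 (mod 598)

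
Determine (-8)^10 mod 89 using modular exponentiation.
By repeated squaring mod 89: (-8)^{1}≡81, (-8)^{2}≡64, (-8)^{4}≡2, (-8)^{8}≡4. Then (-8)^{10} = (-8)^{8+2} ≡ 4 × 64 ≡ 78 mod 89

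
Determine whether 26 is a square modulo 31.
By Euler's criterion: 26^{15} ≡ 30 mod 31. Since this equals -1 (≡ 30), 26 is not a QR.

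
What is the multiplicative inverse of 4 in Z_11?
Since 11 is prime, by Fermat 4^(-1) ≡ 4^{9} ≡ 3 (mod 11). Verify: 4 × 3 = 12 ≡ 1 (mod 11)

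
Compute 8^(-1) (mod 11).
Since 11 is prime, by Fermat 8^(-1) ≡ 8^{9} ≡ 7 (mod 11). Verify: 8 × 7 = 56 ≡ 1 (mod 11)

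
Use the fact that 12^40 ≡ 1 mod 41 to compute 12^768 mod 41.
By Fermat: 12^{40} ≡ 1 mod 41. 768 ≡ 8 mod 40. So 12^{768} ≡ 12^{8} ≡ 18 mod 41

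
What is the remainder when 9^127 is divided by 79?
Using Fermat: 9^{78} ≡ 1 (mod 79). 127 ≡ 49 (mod 78). So 9^{127} ≡ 9^{49} ≡ 32 (mod 79)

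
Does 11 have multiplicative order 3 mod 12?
Powers of 11 mod 12: 11^1≡11, 11^2≡1. Already 11^2≡1, so the order is 2 < 3. No, the actual order is 2.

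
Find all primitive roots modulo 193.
There are φ(192) = 64 primitive roots mod 193: {5, 10, 15, 17, 19, 22, 26, 30, 34, 37, 38, 40, 41, 44, 45, 47, 51, 52, 53, 57, 58, 61, 66, 70, 73, 77, 78, 79, 80, 82, 90, 91, 102, 103, 111, 113, 114, 115, 116, 120, 123, 127, 132, 135, 136, 140, 141, 142, 146, 148, 149, 152, 153, 155, 156, 159, 163, 167, 171, 174, 176, 178, 183, 188}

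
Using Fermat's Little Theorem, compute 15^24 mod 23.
By Fermat: 15^{22} ≡ 1 mod 23. So 15^{24} = 15^{22} · 15^{2} ≡ 15^{2} ≡ 18 mod 23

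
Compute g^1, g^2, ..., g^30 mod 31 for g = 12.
12^1, 12^2, ..., 12^{30} mod 31: [12, 20, 23, 28, 26, 2, 24, 9, 15, 25, 21, 4, 17, 18, 30, 19, 11, 8, 3, 5, 29, 7, 22, 16, 6, 10, 27, 14, 13, 1]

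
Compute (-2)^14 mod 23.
By repeated squaring mod 23: (-2)^{1}≡21, (-2)^{2}≡4, (-2)^{4}≡16, (-2)^{8}≡3. Then (-2)^{14} = (-2)^{8+4+2} ≡ 3 × 16 × 4 ≡ 8 mod 23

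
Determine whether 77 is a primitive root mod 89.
77^{8} ≡ 1 (mod 89) and 8 < 88, so ord_89(77) = 8 ≠ 88 and 77 is not a primitive root.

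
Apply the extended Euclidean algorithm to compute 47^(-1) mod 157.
Extended GCD: 47(-10) + 157(3) = 1. So 47^(-1) ≡ -10 ≡ 147 mod 157. Verify: 47 × 147 = 6909 ≡ 1 mod 157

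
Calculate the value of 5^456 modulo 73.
Using Fermat: 5^{72} ≡ 1 mod 73. 456 ≡ 24 mod 72. So 5^{456} ≡ 5^{24} ≡ 8 mod 73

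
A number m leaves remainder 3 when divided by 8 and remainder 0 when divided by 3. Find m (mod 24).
M = 8 × 3 = 24. M₁ = 3, y₁ ≡ 3 (mod 8). M₂ = 8, y₂ ≡ 2 (mod 3). m = 3×3×3 + 0×8×2 ≡ 3 (mod 24)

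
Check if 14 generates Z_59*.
ord_59(14) divides 58. For each prime q|58: 14^{29}≡58, 14^{2}≡19, none ≡ 1. So 14 has order 58 and is a primitive root mod 59.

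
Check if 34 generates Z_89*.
34^{4} ≡ 1 (mod 89) and 4 < 88, so ord_89(34) = 4 ≠ 88 and 34 is not a primitive root.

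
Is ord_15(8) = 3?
Powers of 8 mod 15: 8^1≡8, 8^2≡4, 8^3≡2, 8^4≡1. 8^3≡2≢1, so ord ≠ 3. No, the actual order is 4.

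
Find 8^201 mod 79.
Using Fermat: 8^{78} ≡ 1 mod 79. 201 ≡ 45 mod 78. So 8^{201} ≡ 8^{45} ≡ 22 mod 79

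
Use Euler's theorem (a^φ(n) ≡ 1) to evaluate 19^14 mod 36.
By Euler: 19^{12} ≡ 1 (mod 36) since gcd(19, 36) = 1. 14 = 1×12 + 2. So 19^{14} ≡ 19^{2} ≡ 1 (mod 36)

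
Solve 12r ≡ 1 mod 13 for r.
Since 13 is prime, by Fermat 12^(-1) ≡ 12^{11} ≡ 12 mod 13. Verify: 12 × 12 = 144 ≡ 1 mod 13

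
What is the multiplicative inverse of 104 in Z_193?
Since 193 is prime, by Fermat 104^(-1) ≡ 104^{191} ≡ 13 mod 193. Verify: 104 × 13 = 1352 ≡ 1 mod 193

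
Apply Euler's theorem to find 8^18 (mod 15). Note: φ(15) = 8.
By Euler: 8^{8} ≡ 1 (mod 15) since gcd(8, 15) = 1. 18 = 2×8 + 2. So 8^{18} ≡ 8^{2} ≡ 4 (mod 15)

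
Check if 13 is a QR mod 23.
By Euler's criterion: 13^{11} ≡ 1 (mod 23). Since this equals 1, 13 is a QR.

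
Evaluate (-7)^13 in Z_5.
Using Fermat: (-7)^{4} ≡ 1 (mod 5). 13 ≡ 1 (mod 4). So (-7)^{13} ≡ (-7)^{1} ≡ 3 (mod 5)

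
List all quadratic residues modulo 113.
QRs mod 113: {1, 2, 4, 7, 8, 9, 11, 13, 14, 15, 16, 18, 22, 25, 26, 28, 30, 31, 32, 36, 41, 44, 49, 50, 51, 52, 53, 56, 57, 60, 61, 62, 63, 64, 69, 72, 77, 81, 82, 83, 85, 87, 88, 91, 95, 97, 98, 99, 100, 102, 104, 105, 106, 109, 111, 112}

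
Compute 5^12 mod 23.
By repeated squaring (mod 23): 5^{1}≡5, 5^{2}≡2, 5^{4}≡4, 5^{8}≡16. Then 5^{12} = 5^{8+4} ≡ 16 × 4 ≡ 18 (mod 23)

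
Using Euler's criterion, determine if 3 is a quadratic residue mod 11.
By Euler's criterion: 3^{5} ≡ 1 (mod 11). Since this equals 1, 3 is a QR.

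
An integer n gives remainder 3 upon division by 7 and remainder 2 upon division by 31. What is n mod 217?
M = 7 × 31 = 217. M₁ = 31, y₁ ≡ 5 mod 7. M₂ = 7, y₂ ≡ 9 mod 31. n = 3×31×5 + 2×7×9 ≡ 157 mod 217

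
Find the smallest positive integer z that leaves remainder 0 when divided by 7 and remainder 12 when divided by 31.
M = 7 × 31 = 217. M₁ = 31, y₁ ≡ 5 mod 7. M₂ = 7, y₂ ≡ 9 mod 31. z = 0×31×5 + 12×7×9 ≡ 105 mod 217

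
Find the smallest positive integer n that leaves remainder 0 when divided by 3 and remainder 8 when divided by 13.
M = 3 × 13 = 39. M₁ = 13, y₁ ≡ 1 (mod 3). M₂ = 3, y₂ ≡ 9 (mod 13). n = 0×13×1 + 8×3×9 ≡ 21 (mod 39)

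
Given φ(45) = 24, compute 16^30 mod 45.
By Euler: 16^{24} ≡ 1 mod 45 since gcd(16, 45) = 1. 30 = 1×24 + 6. So 16^{30} ≡ 16^{6} ≡ 1 mod 45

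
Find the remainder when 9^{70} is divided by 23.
By Fermat: 9^{22} ≡ 1 mod 23. 70 = 3×22 + 4. So 9^{70} ≡ 9^{4} ≡ 6 mod 23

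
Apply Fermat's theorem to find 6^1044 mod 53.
By Fermat: 6^{52} ≡ 1 mod 53. 1044 ≡ 4 mod 52. So 6^{1044} ≡ 6^{4} ≡ 24 mod 53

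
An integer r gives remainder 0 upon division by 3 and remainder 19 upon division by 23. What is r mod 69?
M = 3 × 23 = 69. M₁ = 23, y₁ ≡ 2 mod 3. M₂ = 3, y₂ ≡ 8 mod 23. r = 0×23×2 + 19×3×8 ≡ 42 mod 69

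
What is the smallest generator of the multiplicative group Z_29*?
g = 2. For each prime q|28: 2^{14}≡28, 2^{4}≡16, none ≡ 1, so ord_29(2) = 28 and 2 is a primitive root.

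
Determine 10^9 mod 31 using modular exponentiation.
By repeated squaring mod 31: 10^{1}≡10, 10^{2}≡7, 10^{4}≡18, 10^{8}≡14. Then 10^{9} = 10^{8+1} ≡ 14 × 10 ≡ 16 mod 31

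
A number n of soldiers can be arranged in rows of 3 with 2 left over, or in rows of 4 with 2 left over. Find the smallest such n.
M = 3 × 4 = 12. M₁ = 4, y₁ ≡ 1 (mod 3). M₂ = 3, y₂ ≡ 3 (mod 4). n = 2×4×1 + 2×3×3 ≡ 2 (mod 12)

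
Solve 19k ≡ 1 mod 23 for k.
Since 23 is prime, by Fermat 19^(-1) ≡ 19^{21} ≡ 17 mod 23. Verify: 19 × 17 = 323 ≡ 1 mod 23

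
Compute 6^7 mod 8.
By repeated squaring (mod 8): 6^{1}≡6, 6^{2}≡4, 6^{4}≡0. Then 6^{7} = 6^{4+2+1} ≡ 0 × 4 × 6 ≡ 0 (mod 8)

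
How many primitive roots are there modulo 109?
Number of primitive roots mod 109 = φ(p-1) = φ(108) = 36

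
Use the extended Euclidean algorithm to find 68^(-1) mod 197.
Extended GCD: 68(-84) + 197(29) = 1. So 68^(-1) ≡ -84 ≡ 113 mod 197. Verify: 68 × 113 = 7684 ≡ 1 mod 197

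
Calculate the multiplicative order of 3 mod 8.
Powers of 3 mod 8: 3^1≡3, 3^2≡1. ord_8(3) = 2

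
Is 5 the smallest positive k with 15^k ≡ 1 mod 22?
Powers of 15 mod 22: 15^1≡15, 15^2≡5, 15^3≡9, 15^4≡3, 15^5≡1. First k with 15^k≡1 is k=5. Yes, ord_22(15) = 5.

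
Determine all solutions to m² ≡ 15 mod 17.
The square roots of 15 mod 17 are 7 and 10. Verify: 7² = 49 ≡ 15 mod 17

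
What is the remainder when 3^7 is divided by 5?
Using Fermat: 3^{4} ≡ 1 mod 5. 7 ≡ 3 mod 4. So 3^{7} ≡ 3^{3} ≡ 2 mod 5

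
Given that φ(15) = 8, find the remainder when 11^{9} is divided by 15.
By Euler: 11^{8} ≡ 1 mod 15 since gcd(11, 15) = 1. 9 = 1×8 + 1. So 11^{9} ≡ 11^{1} ≡ 11 mod 15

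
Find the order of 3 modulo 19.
Powers of 3 mod 19: 3^1≡3, 3^2≡9, 3^3≡8, 3^4≡5, 3^5≡15, 3^6≡7, 3^7≡2, 3^8≡6, 3^9≡18, 3^10≡16, 3^11≡10, 3^12≡11, 3^13≡14, 3^14≡4, 3^15≡12, 3^16≡17, 3^17≡13, 3^18≡1. ord_19(3) = 18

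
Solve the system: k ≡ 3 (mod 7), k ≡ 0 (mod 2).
M = 7 × 2 = 14. M₁ = 2, y₁ ≡ 4 (mod 7). M₂ = 7, y₂ ≡ 1 (mod 2). k = 3×2×4 + 0×7×1 ≡ 10 (mod 14)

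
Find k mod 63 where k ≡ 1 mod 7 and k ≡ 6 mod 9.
M = 7 × 9 = 63. M₁ = 9, y₁ ≡ 4 mod 7. M₂ = 7, y₂ ≡ 4 mod 9. k = 1×9×4 + 6×7×4 ≡ 15 mod 63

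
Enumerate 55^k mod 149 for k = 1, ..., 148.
55^1, 55^2, ..., 55^{148} mod 149: [55, 45, 91, 88, 72, 86, 111, 145, 78, 118, 83, 95, 10, 103, 3, 16, 135, 124, 115, 67, 109, 35, 137, 85, 56, 100, 136, 30, 11, 9, 48, 107, 74, 47, 52, 29, 105, 113, 106, 19, 2, 110, 90, 33, 27, 144, 23, 73, 141, 7, 87, 17, 41, 20, 57, 6, 32, 121, 99, 81, 134, 69, 70, 125, 21, 112, 51, 123, 60, 22, 18, 96, 65, 148, 94, 104, 58, 61, 77, 63, 38, 4, 71, 31, 66, 54, 139, 46, 146, 133, 14, 25, 34, 82, 40, 114, 12, 64, 93, 49, 13, 119, 138, 140, 101, 42, 75, 102, 97, 120, 44, 36, 43, 130, 147, 39, 59, 116, 122, 5, 126, 76, 8, 142, 62, 132, 108, 129, 92, 143, 117, 28, 50, 68, 15, 80, 79, 24, 128, 37, 98, 26, 89, 127, 131, 53, 84, 1]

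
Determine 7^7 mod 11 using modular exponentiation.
By repeated squaring mod 11: 7^{1}≡7, 7^{2}≡5, 7^{4}≡3. Then 7^{7} = 7^{4+2+1} ≡ 3 × 5 × 7 ≡ 6 mod 11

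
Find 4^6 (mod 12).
By repeated squaring (mod 12): 4^{1}≡4, 4^{2}≡4, 4^{4}≡4. Then 4^{6} = 4^{4+2} ≡ 4 × 4 ≡ 4 (mod 12)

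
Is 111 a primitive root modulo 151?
ord_151(111) divides 150. For each prime q|150: 111^{75}≡150, 111^{50}≡32, 111^{30}≡8, none ≡ 1. So 111 has order 150 and is a primitive root mod 151.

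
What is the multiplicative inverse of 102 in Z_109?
Since 109 is prime, by Fermat 102^(-1) ≡ 102^{107} ≡ 31 (mod 109). Verify: 102 × 31 = 3162 ≡ 1 (mod 109)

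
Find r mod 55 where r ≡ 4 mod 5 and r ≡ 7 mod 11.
M = 5 × 11 = 55. M₁ = 11, y₁ ≡ 1 mod 5. M₂ = 5, y₂ ≡ 9 mod 11. r = 4×11×1 + 7×5×9 ≡ 29 mod 55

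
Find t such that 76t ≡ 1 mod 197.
Since 197 is prime, by Fermat 76^(-1) ≡ 76^{195} ≡ 70 mod 197. Verify: 76 × 70 = 5320 ≡ 1 mod 197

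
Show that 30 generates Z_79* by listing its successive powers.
30^1, 30^2, ..., 30^{78} mod 79: [30, 31, 61, 13, 74, 8, 3, 11, 14, 25, 39, 64, 24, 9, 33, 42, 75, 38, 34, 72, 27, 20, 47, 67, 35, 23, 58, 2, 60, 62, 43, 26, 69, 16, 6, 22, 28, 50, 78, 49, 48, 18, 66, 5, 71, 76, 68, 65, 54, 40, 15, 55, 70, 46, 37, 4, 41, 45, 7, 52, 59, 32, 12, 44, 56, 21, 77, 19, 17, 36, 53, 10, 63, 73, 57, 51, 29, 1]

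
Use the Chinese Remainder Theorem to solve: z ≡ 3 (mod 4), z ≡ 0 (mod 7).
M = 4 × 7 = 28. M₁ = 7, y₁ ≡ 3 (mod 4). M₂ = 4, y₂ ≡ 2 (mod 7). z = 3×7×3 + 0×4×2 ≡ 7 (mod 28)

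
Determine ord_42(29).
Powers of 29 mod 42: 29^1≡29, 29^2≡1. So the order of 29 is 2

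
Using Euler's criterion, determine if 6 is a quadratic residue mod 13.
By Euler's criterion: 6^{6} ≡ 12 mod 13. Since this equals -1 (≡ 12), 6 is not a QR.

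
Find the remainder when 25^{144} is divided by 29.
By Fermat: 25^{28} ≡ 1 mod 29. 144 = 5×28 + 4. So 25^{144} ≡ 25^{4} ≡ 24 mod 29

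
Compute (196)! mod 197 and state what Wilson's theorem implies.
(196)! mod 197 = 196. Since this equals -1 (mod 197), Wilson confirms 197 is prime.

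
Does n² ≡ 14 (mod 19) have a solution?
By Euler's criterion: 14^{9} ≡ 18 (mod 19). Since this equals -1 (≡ 18), 14 is not a QR.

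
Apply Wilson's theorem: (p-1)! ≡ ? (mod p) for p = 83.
By Wilson's theorem, (82)! ≡ -1 ≡ 82 mod 83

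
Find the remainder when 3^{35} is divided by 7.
By Fermat: 3^{6} ≡ 1 (mod 7). 35 = 5×6 + 5. So 3^{35} ≡ 3^{5} ≡ 5 (mod 7)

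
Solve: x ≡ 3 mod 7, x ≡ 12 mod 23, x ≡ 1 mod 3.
M = 7 × 23 × 3 = 483. M₁ = 69, y₁ ≡ 6 mod 7. M₂ = 21, y₂ ≡ 11 mod 23. M₃ = 161, y₃ ≡ 2 mod 3. x = 3×69×6 + 12×21×11 + 1×161×2 ≡ 472 mod 483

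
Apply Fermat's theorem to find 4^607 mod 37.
By Fermat: 4^{36} ≡ 1 mod 37. 607 ≡ 31 mod 36. So 4^{607} ≡ 4^{31} ≡ 3 mod 37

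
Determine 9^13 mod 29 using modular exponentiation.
By repeated squaring mod 29: 9^{1}≡9, 9^{2}≡23, 9^{4}≡7, 9^{8}≡20. Then 9^{13} = 9^{8+4+1} ≡ 20 × 7 × 9 ≡ 13 mod 29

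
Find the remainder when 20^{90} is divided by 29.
By Fermat: 20^{28} ≡ 1 (mod 29). 90 = 3×28 + 6. So 20^{90} ≡ 20^{6} ≡ 16 (mod 29)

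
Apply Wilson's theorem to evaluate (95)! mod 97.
(96)! = (95)! × (96) ≡ -1 mod 97. So (95)! ≡ -1 × (96)^(-1) ≡ (-1)×(-1) = 1 mod 97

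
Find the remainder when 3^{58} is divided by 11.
By Fermat: 3^{10} ≡ 1 mod 11. 58 = 5×10 + 8. So 3^{58} ≡ 3^{8} ≡ 5 mod 11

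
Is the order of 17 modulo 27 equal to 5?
Powers of 17 mod 27: 17^1≡17, 17^2≡19, 17^3≡26, 17^4≡10, 17^5≡8, 17^6≡1. 17^5≡8≢1, so ord ≠ 5. No, the actual order is 6.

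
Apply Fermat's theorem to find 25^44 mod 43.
By Fermat: 25^{42} ≡ 1 mod 43. So 25^{44} = 25^{42} · 25^{2} ≡ 25^{2} ≡ 23 mod 43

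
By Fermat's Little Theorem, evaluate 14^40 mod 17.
By Fermat: 14^{16} ≡ 1 mod 17. 40 = 2×16 + 8. So 14^{40} ≡ 14^{8} ≡ 16 mod 17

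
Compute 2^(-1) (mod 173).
Since 173 is prime, by Fermat 2^(-1) ≡ 2^{171} ≡ 87 (mod 173). Verify: 2 × 87 = 174 ≡ 1 (mod 173)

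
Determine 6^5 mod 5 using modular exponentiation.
Using Fermat: 6^{4} ≡ 1 (mod 5). 5 ≡ 1 (mod 4). So 6^{5} ≡ 6^{1} ≡ 1 (mod 5)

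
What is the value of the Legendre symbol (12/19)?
(12/19) = 12^{9} mod 19 = -1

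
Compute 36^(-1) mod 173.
Since 173 is prime, by Fermat 36^(-1) ≡ 36^{171} ≡ 149 mod 173. Verify: 36 × 149 = 5364 ≡ 1 mod 173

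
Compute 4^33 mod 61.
By repeated squaring (mod 61): 4^{1}≡4, 4^{2}≡16, 4^{4}≡12, 4^{8}≡22, 4^{16}≡57, 4^{32}≡16. Then 4^{33} = 4^{32+1} ≡ 16 × 4 ≡ 3 (mod 61)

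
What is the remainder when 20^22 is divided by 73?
By repeated squaring mod 73: 20^{1}≡20, 20^{2}≡35, 20^{4}≡57, 20^{8}≡37, 20^{16}≡55. Then 20^{22} = 20^{16+4+2} ≡ 55 × 57 × 35 ≡ 6 mod 73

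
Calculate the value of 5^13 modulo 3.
Using Fermat: 5^{2} ≡ 1 mod 3. 13 ≡ 1 mod 2. So 5^{13} ≡ 5^{1} ≡ 2 mod 3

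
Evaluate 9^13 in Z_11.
Using Fermat: 9^{10} ≡ 1 mod 11. 13 ≡ 3 mod 10. So 9^{13} ≡ 9^{3} ≡ 3 mod 11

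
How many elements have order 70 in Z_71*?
There are φ(71-1) = φ(70) = 24 primitive roots modulo 71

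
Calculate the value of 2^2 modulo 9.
2^{2} = 4 ≡ 4 mod 9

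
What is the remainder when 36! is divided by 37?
By Wilson's theorem, (36)! ≡ -1 ≡ 36 (mod 37)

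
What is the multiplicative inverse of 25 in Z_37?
Since 37 is prime, by Fermat 25^(-1) ≡ 25^{35} ≡ 3 mod 37. Verify: 25 × 3 = 75 ≡ 1 mod 37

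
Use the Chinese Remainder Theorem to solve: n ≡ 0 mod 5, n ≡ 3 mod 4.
M = 5 × 4 = 20. M₁ = 4, y₁ ≡ 4 mod 5. M₂ = 5, y₂ ≡ 1 mod 4. n = 0×4×4 + 3×5×1 ≡ 15 mod 20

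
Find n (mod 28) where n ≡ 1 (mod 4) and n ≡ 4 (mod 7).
M = 4 × 7 = 28. M₁ = 7, y₁ ≡ 3 (mod 4). M₂ = 4, y₂ ≡ 2 (mod 7). n = 1×7×3 + 4×4×2 ≡ 25 (mod 28)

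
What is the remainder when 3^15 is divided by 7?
Using Fermat: 3^{6} ≡ 1 mod 7. 15 ≡ 3 mod 6. So 3^{15} ≡ 3^{3} ≡ 6 mod 7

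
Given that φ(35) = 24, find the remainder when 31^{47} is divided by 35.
By Euler: 31^{24} ≡ 1 (mod 35) since gcd(31, 35) = 1. 47 = 1×24 + 23. So 31^{47} ≡ 31^{23} ≡ 26 (mod 35)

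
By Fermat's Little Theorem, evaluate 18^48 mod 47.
By Fermat: 18^{46} ≡ 1 mod 47. So 18^{48} = 18^{46} · 18^{2} ≡ 18^{2} ≡ 42 mod 47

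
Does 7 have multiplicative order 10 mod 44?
Powers of 7 mod 44: 7^1≡7, 7^2≡5, 7^3≡35, 7^4≡25, 7^5≡43, 7^6≡37, 7^7≡39, 7^8≡9, 7^9≡19, 7^10≡1. First k with 7^k≡1 is k=10. Yes, ord_44(7) = 10.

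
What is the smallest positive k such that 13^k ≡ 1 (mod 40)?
Powers of 13 mod 40: 13^1≡13, 13^2≡9, 13^3≡37, 13^4≡1. Order = 4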